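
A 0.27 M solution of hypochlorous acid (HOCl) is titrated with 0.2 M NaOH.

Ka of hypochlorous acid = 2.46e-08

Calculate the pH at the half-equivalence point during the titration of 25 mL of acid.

At half-equivalence [HA] = [A⁻], so Henderson-Hasselbalch gives pH = pKa = -log(2.46e-08) = 7.61.

pH = pKa = 7.61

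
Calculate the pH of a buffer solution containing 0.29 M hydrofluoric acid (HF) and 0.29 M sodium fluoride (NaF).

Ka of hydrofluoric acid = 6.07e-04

pKa = -log(6.07e-04) = 3.22. pH = pKa + log([A⁻]/[HA]) = 3.22 + log(0.29/0.29)

pH = 3.22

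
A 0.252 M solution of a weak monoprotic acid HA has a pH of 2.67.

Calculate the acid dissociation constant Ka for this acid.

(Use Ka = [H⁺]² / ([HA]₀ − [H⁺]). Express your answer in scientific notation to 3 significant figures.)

[H⁺] = 10^(−pH) = 10^(−2.67) = 2.138e-03 M. For HA ⇌ H⁺ + A⁻, Ka = [H⁺][A⁻]/[HA] = [H⁺]² / ([HA]₀ − [H⁺]) = (2.138e-03)² / (0.252 − 2.138e-03) = 1.83e-05.

K_a = 1.83e-05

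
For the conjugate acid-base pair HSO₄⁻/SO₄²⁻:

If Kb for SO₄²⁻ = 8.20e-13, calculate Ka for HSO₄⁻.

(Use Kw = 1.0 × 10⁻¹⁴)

For a conjugate pair Ka × Kb = Kw, so Ka = Kw/Kb = 1.0 × 10⁻¹⁴ / 8.20e-13 = 1.22e-02.

K_a = 1.22e-02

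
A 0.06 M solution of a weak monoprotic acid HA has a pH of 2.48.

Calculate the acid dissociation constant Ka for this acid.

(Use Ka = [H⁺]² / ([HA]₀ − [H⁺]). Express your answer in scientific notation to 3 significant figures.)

[H⁺] = 10^(−pH) = 10^(−2.48) = 3.311e-03 M. For HA ⇌ H⁺ + A⁻, Ka = [H⁺][A⁻]/[HA] = [H⁺]² / ([HA]₀ − [H⁺]) = (3.311e-03)² / (0.06 − 3.311e-03) = 1.93e-04.

K_a = 1.93e-04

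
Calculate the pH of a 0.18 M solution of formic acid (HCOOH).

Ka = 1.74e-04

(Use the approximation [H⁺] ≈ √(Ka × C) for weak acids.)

[H⁺] = √(Ka × C) = √(1.74e-04 × 0.18) = 5.5964e-03. pH = -log(5.5964e-03)

pH = 2.25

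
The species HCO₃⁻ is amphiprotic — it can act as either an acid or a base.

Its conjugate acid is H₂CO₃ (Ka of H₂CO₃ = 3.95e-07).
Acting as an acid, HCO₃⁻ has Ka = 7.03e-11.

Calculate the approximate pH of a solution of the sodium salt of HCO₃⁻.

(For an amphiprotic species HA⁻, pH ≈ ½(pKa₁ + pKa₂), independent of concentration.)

pKa₁ = -log(3.95e-07) = 6.40; pKa₂ = -log(7.03e-11) = 10.15. For an amphiprotic species, pH ≈ ½(pKa₁ + pKa₂) = ½(6.40 + 10.15) = 8.28.

pH = 8.28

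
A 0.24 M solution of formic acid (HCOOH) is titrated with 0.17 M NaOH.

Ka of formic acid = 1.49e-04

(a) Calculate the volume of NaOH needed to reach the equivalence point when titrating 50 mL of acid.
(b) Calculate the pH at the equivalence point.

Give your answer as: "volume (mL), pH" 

moles acid = 0.24 × 50/1000 = 0.012 mol; V_base = moles/0.17 × 1000 = 70.6 mL. At equivalence only the conjugate base is present: [A⁻] = 0.012/0.121 = 9.9512e-02 M. Kb = Kw/Ka = 6.71e-11; [OH⁻] = √(Kb × [A⁻]) = 2.5843e-06; pOH = 5.59; pH = 14 - pOH = 8.41.

V = 70.6 mL, pH = 8.41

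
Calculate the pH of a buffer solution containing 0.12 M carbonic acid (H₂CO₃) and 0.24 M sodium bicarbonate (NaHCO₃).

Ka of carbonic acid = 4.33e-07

pKa = -log(4.33e-07) = 6.36. pH = pKa + log([A⁻]/[HA]) = 6.36 + log(0.24/0.12)

pH = 6.66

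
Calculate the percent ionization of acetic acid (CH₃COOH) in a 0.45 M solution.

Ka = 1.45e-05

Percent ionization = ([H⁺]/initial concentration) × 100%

Using Ka equilibrium: x² + Ka×x - Ka×C = 0. Solving: [H⁺] = 2.5472e-03. Percent = (2.5472e-03/0.45) × 100

Percent ionization = 0.566%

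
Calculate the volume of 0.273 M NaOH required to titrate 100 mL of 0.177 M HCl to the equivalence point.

At equivalence: moles acid = moles base. moles HCl = 0.177 × 100/1000 = 0.0177 mol. V_base = moles / 0.273 × 1000 = 64.8 mL.

V_{base} = 64.8 mL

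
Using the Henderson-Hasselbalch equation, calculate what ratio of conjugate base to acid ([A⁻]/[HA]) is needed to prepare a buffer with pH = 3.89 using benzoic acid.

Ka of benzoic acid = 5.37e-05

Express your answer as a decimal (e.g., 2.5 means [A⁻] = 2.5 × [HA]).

pKa = -log(5.37e-05) = 4.2700. pH = pKa + log([A⁻]/[HA]), so log([A⁻]/[HA]) = pH − pKa = 3.89 − 4.2700 = -0.3800. [A⁻]/[HA] = 10^(-0.3800) = 0.417

[A⁻]/[HA] = 0.417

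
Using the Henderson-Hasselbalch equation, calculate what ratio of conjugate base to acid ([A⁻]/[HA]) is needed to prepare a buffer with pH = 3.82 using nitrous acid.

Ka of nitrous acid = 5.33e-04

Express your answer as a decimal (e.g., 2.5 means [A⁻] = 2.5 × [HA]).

pKa = -log(5.33e-04) = 3.2733. pH = pKa + log([A⁻]/[HA]), so log([A⁻]/[HA]) = pH − pKa = 3.82 − 3.2733 = 0.5467. [A⁻]/[HA] = 10^(0.5467) = 3.52

[A⁻]/[HA] = 3.52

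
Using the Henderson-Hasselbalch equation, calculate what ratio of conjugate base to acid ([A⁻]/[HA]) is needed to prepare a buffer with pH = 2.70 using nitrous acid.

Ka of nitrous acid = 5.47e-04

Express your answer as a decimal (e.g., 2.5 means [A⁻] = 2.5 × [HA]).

pKa = -log(5.47e-04) = 3.2620. pH = pKa + log([A⁻]/[HA]), so log([A⁻]/[HA]) = pH − pKa = 2.70 − 3.2620 = -0.5620. [A⁻]/[HA] = 10^(-0.5620) = 0.274

[A⁻]/[HA] = 0.274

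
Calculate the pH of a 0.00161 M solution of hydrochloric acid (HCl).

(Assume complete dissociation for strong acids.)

[H⁺] = 0.00161 M for strong acid. pH = -log[H⁺] = -log(0.00161)

pH = 2.79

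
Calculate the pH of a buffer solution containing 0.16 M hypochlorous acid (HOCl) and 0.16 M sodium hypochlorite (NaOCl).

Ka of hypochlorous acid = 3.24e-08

pKa = -log(3.24e-08) = 7.49. pH = pKa + log([A⁻]/[HA]) = 7.49 + log(0.16/0.16)

pH = 7.49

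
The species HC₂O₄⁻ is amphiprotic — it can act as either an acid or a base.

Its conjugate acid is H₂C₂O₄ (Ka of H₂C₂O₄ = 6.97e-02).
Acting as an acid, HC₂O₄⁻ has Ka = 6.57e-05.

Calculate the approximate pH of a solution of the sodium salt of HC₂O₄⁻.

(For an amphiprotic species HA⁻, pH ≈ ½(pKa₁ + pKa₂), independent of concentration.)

pKa₁ = -log(6.97e-02) = 1.16; pKa₂ = -log(6.57e-05) = 4.18. For an amphiprotic species, pH ≈ ½(pKa₁ + pKa₂) = ½(1.16 + 4.18) = 2.67.

pH = 2.67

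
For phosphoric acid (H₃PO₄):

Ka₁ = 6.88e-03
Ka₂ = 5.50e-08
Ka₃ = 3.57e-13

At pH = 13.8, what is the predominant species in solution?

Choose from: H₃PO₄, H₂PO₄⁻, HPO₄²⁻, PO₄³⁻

pKa₁ = 2.16, pKa₂ = 7.26, pKa₃ = 12.45. For a polyprotic acid the predominant species crosses at each pKa: below pKa_n the protonated form dominates, above it the deprotonated form does. At pH = 13.8, the predominant species is PO₄³⁻.

PO₄³⁻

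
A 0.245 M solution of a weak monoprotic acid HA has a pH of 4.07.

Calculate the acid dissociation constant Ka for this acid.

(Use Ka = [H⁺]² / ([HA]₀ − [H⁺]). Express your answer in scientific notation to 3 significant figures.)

[H⁺] = 10^(−pH) = 10^(−4.07) = 8.511e-05 M. For HA ⇌ H⁺ + A⁻, Ka = [H⁺][A⁻]/[HA] = [H⁺]² / ([HA]₀ − [H⁺]) = (8.511e-05)² / (0.245 − 8.511e-05) = 2.96e-08.

K_a = 2.96e-08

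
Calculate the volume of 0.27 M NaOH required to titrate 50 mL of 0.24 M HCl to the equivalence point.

At equivalence: moles acid = moles base. moles HCl = 0.24 × 50/1000 = 0.012 mol. V_base = moles / 0.27 × 1000 = 44.4 mL.

V_{base} = 44.4 mL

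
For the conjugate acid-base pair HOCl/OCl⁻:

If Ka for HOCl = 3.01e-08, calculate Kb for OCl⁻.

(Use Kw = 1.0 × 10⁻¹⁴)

For a conjugate pair Ka × Kb = Kw, so Kb = Kw/Ka = 1.0 × 10⁻¹⁴ / 3.01e-08 = 3.32e-07.

K_b = 3.32e-07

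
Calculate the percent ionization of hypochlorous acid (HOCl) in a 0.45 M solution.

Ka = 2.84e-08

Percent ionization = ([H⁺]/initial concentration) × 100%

Using Ka equilibrium: x² + Ka×x - Ka×C = 0. Solving: [H⁺] = 1.1303e-04. Percent = (1.1303e-04/0.45) × 100

Percent ionization = 0.0251%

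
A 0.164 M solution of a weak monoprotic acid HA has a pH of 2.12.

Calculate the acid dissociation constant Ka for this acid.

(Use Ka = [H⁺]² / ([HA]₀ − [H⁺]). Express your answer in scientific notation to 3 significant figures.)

[H⁺] = 10^(−pH) = 10^(−2.12) = 7.586e-03 M. For HA ⇌ H⁺ + A⁻, Ka = [H⁺][A⁻]/[HA] = [H⁺]² / ([HA]₀ − [H⁺]) = (7.586e-03)² / (0.164 − 7.586e-03) = 3.68e-04.

K_a = 3.68e-04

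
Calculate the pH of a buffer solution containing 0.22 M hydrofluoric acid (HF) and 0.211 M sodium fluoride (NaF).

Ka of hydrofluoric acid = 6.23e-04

pKa = -log(6.23e-04) = 3.21. pH = pKa + log([A⁻]/[HA]) = 3.21 + log(0.211/0.22)

pH = 3.19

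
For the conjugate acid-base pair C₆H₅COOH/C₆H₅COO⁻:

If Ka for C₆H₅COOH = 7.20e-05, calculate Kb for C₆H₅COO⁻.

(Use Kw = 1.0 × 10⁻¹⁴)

For a conjugate pair Ka × Kb = Kw, so Kb = Kw/Ka = 1.0 × 10⁻¹⁴ / 7.20e-05 = 1.39e-10.

K_b = 1.39e-10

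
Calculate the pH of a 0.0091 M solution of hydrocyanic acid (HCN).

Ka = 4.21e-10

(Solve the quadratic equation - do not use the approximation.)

x² + Ka×x - Ka×C = 0. Using quadratic formula: [H⁺] = 1.9571e-06

pH = 5.71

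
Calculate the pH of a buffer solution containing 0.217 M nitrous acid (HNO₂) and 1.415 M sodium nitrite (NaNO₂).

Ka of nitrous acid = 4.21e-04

pKa = -log(4.21e-04) = 3.38. pH = pKa + log([A⁻]/[HA]) = 3.38 + log(1.415/0.217)

pH = 4.19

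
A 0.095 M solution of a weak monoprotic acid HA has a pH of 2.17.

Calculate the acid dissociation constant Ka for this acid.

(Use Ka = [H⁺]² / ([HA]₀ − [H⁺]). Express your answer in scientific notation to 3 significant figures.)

[H⁺] = 10^(−pH) = 10^(−2.17) = 6.761e-03 M. For HA ⇌ H⁺ + A⁻, Ka = [H⁺][A⁻]/[HA] = [H⁺]² / ([HA]₀ − [H⁺]) = (6.761e-03)² / (0.095 − 6.761e-03) = 5.18e-04.

K_a = 5.18e-04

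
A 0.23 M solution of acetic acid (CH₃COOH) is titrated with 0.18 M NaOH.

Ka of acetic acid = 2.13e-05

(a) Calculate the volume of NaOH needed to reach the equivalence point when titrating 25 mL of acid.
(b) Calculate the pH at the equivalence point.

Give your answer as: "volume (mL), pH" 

moles acid = 0.23 × 25/1000 = 0.00575 mol; V_base = moles/0.18 × 1000 = 31.9 mL. At equivalence only the conjugate base is present: [A⁻] = 0.00575/0.057 = 1.0098e-01 M. Kb = Kw/Ka = 4.69e-10; [OH⁻] = √(Kb × [A⁻]) = 6.8852e-06; pOH = 5.16; pH = 14 - pOH = 8.84.

V = 31.9 mL, pH = 8.84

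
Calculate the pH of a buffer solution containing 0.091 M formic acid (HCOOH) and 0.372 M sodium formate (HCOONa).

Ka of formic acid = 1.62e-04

pKa = -log(1.62e-04) = 3.79. pH = pKa + log([A⁻]/[HA]) = 3.79 + log(0.372/0.091)

pH = 4.40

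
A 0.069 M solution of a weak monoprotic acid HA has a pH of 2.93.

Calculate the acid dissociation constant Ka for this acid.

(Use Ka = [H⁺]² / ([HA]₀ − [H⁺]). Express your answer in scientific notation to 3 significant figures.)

[H⁺] = 10^(−pH) = 10^(−2.93) = 1.175e-03 M. For HA ⇌ H⁺ + A⁻, Ka = [H⁺][A⁻]/[HA] = [H⁺]² / ([HA]₀ − [H⁺]) = (1.175e-03)² / (0.069 − 1.175e-03) = 2.04e-05.

K_a = 2.04e-05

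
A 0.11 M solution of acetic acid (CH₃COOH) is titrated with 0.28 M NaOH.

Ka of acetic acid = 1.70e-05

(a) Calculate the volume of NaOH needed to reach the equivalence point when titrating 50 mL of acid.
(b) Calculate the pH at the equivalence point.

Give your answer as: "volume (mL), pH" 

moles acid = 0.11 × 50/1000 = 0.0055 mol; V_base = moles/0.28 × 1000 = 19.6 mL. At equivalence only the conjugate base is present: [A⁻] = 0.0055/0.070 = 7.8974e-02 M. Kb = Kw/Ka = 5.88e-10; [OH⁻] = √(Kb × [A⁻]) = 6.8158e-06; pOH = 5.17; pH = 14 - pOH = 8.83.

V = 19.6 mL, pH = 8.83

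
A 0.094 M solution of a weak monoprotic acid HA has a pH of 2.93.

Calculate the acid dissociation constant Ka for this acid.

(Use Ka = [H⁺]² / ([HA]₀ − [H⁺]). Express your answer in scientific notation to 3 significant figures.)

[H⁺] = 10^(−pH) = 10^(−2.93) = 1.175e-03 M. For HA ⇌ H⁺ + A⁻, Ka = [H⁺][A⁻]/[HA] = [H⁺]² / ([HA]₀ − [H⁺]) = (1.175e-03)² / (0.094 − 1.175e-03) = 1.49e-05.

K_a = 1.49e-05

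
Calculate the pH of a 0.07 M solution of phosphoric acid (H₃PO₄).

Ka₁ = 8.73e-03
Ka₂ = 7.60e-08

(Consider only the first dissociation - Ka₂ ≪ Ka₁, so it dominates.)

First dissociation dominates. From Ka₁ = [H⁺][HA⁻]/[H₂A], x² + Ka₁·x − Ka₁·C = 0 with C = 0.07 M and Ka₁ = 8.73e-03. Solving: [H⁺] = (−Ka₁ + √(Ka₁² + 4·Ka₁·C)) / 2 = 2.0738e-02 M. pH = -log(2.0738e-02) = 1.68.

pH = 1.68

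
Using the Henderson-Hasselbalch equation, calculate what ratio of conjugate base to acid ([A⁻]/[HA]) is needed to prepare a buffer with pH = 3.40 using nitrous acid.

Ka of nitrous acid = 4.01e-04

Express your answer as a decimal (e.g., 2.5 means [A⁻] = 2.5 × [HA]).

pKa = -log(4.01e-04) = 3.3969. pH = pKa + log([A⁻]/[HA]), so log([A⁻]/[HA]) = pH − pKa = 3.40 − 3.3969 = 0.0031. [A⁻]/[HA] = 10^(0.0031) = 1.01

[A⁻]/[HA] = 1.01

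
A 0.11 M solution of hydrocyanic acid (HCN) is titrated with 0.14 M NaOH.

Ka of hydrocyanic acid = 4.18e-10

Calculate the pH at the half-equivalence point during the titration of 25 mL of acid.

At half-equivalence [HA] = [A⁻], so Henderson-Hasselbalch gives pH = pKa = -log(4.18e-10) = 9.38.

pH = pKa = 9.38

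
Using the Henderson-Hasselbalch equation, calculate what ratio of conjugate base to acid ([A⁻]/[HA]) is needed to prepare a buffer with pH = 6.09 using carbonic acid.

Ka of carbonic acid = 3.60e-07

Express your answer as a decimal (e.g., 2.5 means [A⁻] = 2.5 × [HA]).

pKa = -log(3.60e-07) = 6.4437. pH = pKa + log([A⁻]/[HA]), so log([A⁻]/[HA]) = pH − pKa = 6.09 − 6.4437 = -0.3537. [A⁻]/[HA] = 10^(-0.3537) = 0.443

[A⁻]/[HA] = 0.443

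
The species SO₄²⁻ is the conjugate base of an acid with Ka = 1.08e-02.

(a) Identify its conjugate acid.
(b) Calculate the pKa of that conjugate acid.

(a) The conjugate acid is formed by adding one H⁺ to SO₄²⁻, giving HSO₄⁻. (b) pKa = -log(Ka) = -log(1.08e-02) = 1.97.

Conjugate acid: HSO₄⁻; pK_a = 1.97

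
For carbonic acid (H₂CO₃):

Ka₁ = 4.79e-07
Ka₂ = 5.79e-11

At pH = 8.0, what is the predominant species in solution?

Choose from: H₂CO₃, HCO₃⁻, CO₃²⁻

pKa₁ = 6.32, pKa₂ = 10.24. For a polyprotic acid the predominant species crosses at each pKa: below pKa_n the protonated form dominates, above it the deprotonated form does. At pH = 8.0, the predominant species is HCO₃⁻.

HCO₃⁻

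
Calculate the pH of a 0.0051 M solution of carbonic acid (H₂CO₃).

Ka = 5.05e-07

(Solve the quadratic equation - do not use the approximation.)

x² + Ka×x - Ka×C = 0. Using quadratic formula: [H⁺] = 5.0498e-05

pH = 4.30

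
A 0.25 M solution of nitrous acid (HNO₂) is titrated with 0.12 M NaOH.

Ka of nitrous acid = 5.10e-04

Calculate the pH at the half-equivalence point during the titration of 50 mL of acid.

At half-equivalence [HA] = [A⁻], so Henderson-Hasselbalch gives pH = pKa = -log(5.10e-04) = 3.29.

pH = pKa = 3.29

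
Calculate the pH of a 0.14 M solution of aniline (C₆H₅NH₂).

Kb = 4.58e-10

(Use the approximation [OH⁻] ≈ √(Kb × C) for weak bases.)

[OH⁻] = √(Kb × C) = √(4.58e-10 × 0.14) = 8.0075e-06. pOH = 5.10, pH = 14 - pOH

pH = 8.90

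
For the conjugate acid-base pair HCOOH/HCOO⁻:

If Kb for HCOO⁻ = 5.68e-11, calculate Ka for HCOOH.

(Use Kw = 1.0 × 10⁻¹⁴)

For a conjugate pair Ka × Kb = Kw, so Ka = Kw/Kb = 1.0 × 10⁻¹⁴ / 5.68e-11 = 1.76e-04.

K_a = 1.76e-04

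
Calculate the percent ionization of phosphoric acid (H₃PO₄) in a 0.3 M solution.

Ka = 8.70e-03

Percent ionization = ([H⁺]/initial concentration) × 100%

Using Ka equilibrium: x² + Ka×x - Ka×C = 0. Solving: [H⁺] = 4.6923e-02. Percent = (4.6923e-02/0.3) × 100

Percent ionization = 15.6%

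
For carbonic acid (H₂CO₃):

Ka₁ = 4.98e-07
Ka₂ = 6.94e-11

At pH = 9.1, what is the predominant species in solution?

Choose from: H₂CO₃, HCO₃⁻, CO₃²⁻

pKa₁ = 6.30, pKa₂ = 10.16. For a polyprotic acid the predominant species crosses at each pKa: below pKa_n the protonated form dominates, above it the deprotonated form does. At pH = 9.1, the predominant species is HCO₃⁻.

HCO₃⁻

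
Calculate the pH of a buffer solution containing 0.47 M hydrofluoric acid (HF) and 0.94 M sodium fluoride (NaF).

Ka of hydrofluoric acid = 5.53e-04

pKa = -log(5.53e-04) = 3.26. pH = pKa + log([A⁻]/[HA]) = 3.26 + log(0.94/0.47)

pH = 3.56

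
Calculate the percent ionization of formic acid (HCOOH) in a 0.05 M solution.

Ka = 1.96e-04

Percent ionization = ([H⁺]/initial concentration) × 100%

Using Ka equilibrium: x² + Ka×x - Ka×C = 0. Solving: [H⁺] = 3.0340e-03. Percent = (3.0340e-03/0.05) × 100

Percent ionization = 6.07%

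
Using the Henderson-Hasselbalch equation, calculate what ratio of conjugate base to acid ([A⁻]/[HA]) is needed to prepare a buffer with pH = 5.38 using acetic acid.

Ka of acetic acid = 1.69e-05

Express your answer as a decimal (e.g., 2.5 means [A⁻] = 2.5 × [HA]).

pKa = -log(1.69e-05) = 4.7721. pH = pKa + log([A⁻]/[HA]), so log([A⁻]/[HA]) = pH − pKa = 5.38 − 4.7721 = 0.6079. [A⁻]/[HA] = 10^(0.6079) = 4.05

[A⁻]/[HA] = 4.05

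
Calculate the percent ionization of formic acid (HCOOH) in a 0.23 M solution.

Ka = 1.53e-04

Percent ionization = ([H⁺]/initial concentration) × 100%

Using Ka equilibrium: x² + Ka×x - Ka×C = 0. Solving: [H⁺] = 5.8561e-03. Percent = (5.8561e-03/0.23) × 100

Percent ionization = 2.55%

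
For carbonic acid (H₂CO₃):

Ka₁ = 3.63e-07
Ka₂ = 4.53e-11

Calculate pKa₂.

pKa₂ = -log(Ka₂) = -log(4.53e-11) = 10.34.

pK_{a2} = 10.34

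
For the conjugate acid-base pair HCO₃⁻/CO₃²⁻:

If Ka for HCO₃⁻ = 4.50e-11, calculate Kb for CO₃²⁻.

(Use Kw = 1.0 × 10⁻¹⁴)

For a conjugate pair Ka × Kb = Kw, so Kb = Kw/Ka = 1.0 × 10⁻¹⁴ / 4.50e-11 = 2.22e-04.

K_b = 2.22e-04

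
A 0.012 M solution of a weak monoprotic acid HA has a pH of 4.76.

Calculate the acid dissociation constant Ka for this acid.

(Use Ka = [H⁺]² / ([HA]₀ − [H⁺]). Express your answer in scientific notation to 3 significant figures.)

[H⁺] = 10^(−pH) = 10^(−4.76) = 1.738e-05 M. For HA ⇌ H⁺ + A⁻, Ka = [H⁺][A⁻]/[HA] = [H⁺]² / ([HA]₀ − [H⁺]) = (1.738e-05)² / (0.012 − 1.738e-05) = 2.52e-08.

K_a = 2.52e-08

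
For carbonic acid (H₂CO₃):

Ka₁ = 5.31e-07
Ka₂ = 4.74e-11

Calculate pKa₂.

pKa₂ = -log(Ka₂) = -log(4.74e-11) = 10.32.

pK_{a2} = 10.32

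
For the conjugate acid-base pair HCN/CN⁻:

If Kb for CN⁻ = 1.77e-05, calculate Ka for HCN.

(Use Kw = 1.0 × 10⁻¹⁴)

For a conjugate pair Ka × Kb = Kw, so Ka = Kw/Kb = 1.0 × 10⁻¹⁴ / 1.77e-05 = 5.65e-10.

K_a = 5.65e-10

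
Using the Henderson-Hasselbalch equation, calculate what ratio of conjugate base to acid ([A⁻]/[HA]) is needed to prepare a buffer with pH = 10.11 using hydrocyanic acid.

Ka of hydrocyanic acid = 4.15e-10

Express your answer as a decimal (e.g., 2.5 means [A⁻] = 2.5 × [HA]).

pKa = -log(4.15e-10) = 9.3820. pH = pKa + log([A⁻]/[HA]), so log([A⁻]/[HA]) = pH − pKa = 10.11 − 9.3820 = 0.7280. [A⁻]/[HA] = 10^(0.7280) = 5.35

[A⁻]/[HA] = 5.35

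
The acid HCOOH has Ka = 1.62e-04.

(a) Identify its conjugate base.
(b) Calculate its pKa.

(a) The conjugate base is formed by removing one H⁺ from HCOOH, giving HCOO⁻. (b) pKa = -log(Ka) = -log(1.62e-04) = 3.79.

Conjugate base: HCOO⁻; pK_a = 3.79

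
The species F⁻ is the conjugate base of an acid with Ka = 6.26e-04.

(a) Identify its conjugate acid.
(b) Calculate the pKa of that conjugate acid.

(a) The conjugate acid is formed by adding one H⁺ to F⁻, giving HF. (b) pKa = -log(Ka) = -log(6.26e-04) = 3.20.

Conjugate acid: HF; pK_a = 3.20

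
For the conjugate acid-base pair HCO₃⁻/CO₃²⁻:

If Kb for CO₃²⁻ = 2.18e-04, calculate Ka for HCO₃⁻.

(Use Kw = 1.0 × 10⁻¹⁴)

For a conjugate pair Ka × Kb = Kw, so Ka = Kw/Kb = 1.0 × 10⁻¹⁴ / 2.18e-04 = 4.59e-11.

K_a = 4.59e-11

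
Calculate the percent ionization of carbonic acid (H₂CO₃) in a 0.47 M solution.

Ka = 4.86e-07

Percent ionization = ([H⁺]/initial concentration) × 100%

Using Ka equilibrium: x² + Ka×x - Ka×C = 0. Solving: [H⁺] = 4.7769e-04. Percent = (4.7769e-04/0.47) × 100

Percent ionization = 0.102%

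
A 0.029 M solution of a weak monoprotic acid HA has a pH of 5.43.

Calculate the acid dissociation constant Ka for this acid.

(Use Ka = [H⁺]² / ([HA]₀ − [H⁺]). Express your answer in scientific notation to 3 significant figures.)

[H⁺] = 10^(−pH) = 10^(−5.43) = 3.715e-06 M. For HA ⇌ H⁺ + A⁻, Ka = [H⁺][A⁻]/[HA] = [H⁺]² / ([HA]₀ − [H⁺]) = (3.715e-06)² / (0.029 − 3.715e-06) = 4.76e-10.

K_a = 4.76e-10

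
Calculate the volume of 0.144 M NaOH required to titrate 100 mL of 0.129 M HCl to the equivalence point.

At equivalence: moles acid = moles base. moles HCl = 0.129 × 100/1000 = 0.0129 mol. V_base = moles / 0.144 × 1000 = 89.6 mL.

V_{base} = 89.6 mL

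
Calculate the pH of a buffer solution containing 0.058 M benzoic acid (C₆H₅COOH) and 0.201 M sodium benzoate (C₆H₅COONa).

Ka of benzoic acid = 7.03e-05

pKa = -log(7.03e-05) = 4.15. pH = pKa + log([A⁻]/[HA]) = 4.15 + log(0.201/0.058)

pH = 4.69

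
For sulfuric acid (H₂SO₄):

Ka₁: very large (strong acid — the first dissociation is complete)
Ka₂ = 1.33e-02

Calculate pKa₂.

pKa₂ = -log(Ka₂) = -log(1.33e-02) = 1.88.

pK_{a2} = 1.88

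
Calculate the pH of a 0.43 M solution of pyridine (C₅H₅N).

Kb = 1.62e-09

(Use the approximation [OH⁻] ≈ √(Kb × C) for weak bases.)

[OH⁻] = √(Kb × C) = √(1.62e-09 × 0.43) = 2.6393e-05. pOH = 4.58, pH = 14 - pOH

pH = 9.42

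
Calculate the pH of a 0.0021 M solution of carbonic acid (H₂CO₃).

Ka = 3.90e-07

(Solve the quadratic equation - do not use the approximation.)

x² + Ka×x - Ka×C = 0. Using quadratic formula: [H⁺] = 2.8424e-05

pH = 4.55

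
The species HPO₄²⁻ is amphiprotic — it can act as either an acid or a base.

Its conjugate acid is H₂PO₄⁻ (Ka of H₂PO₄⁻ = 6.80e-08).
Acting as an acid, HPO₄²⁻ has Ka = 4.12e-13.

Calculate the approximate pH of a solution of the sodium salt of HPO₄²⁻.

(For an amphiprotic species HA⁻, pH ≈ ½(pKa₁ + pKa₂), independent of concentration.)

pKa₁ = -log(6.80e-08) = 7.17; pKa₂ = -log(4.12e-13) = 12.39. For an amphiprotic species, pH ≈ ½(pKa₁ + pKa₂) = ½(7.17 + 12.39) = 9.78.

pH = 9.78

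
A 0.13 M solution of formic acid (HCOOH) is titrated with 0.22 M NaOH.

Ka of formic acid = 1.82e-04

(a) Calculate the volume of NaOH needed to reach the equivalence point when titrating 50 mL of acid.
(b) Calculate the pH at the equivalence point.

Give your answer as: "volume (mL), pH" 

moles acid = 0.13 × 50/1000 = 0.0065 mol; V_base = moles/0.22 × 1000 = 29.5 mL. At equivalence only the conjugate base is present: [A⁻] = 0.0065/0.080 = 8.1714e-02 M. Kb = Kw/Ka = 5.49e-11; [OH⁻] = √(Kb × [A⁻]) = 2.1189e-06; pOH = 5.67; pH = 14 - pOH = 8.33.

V = 29.5 mL, pH = 8.33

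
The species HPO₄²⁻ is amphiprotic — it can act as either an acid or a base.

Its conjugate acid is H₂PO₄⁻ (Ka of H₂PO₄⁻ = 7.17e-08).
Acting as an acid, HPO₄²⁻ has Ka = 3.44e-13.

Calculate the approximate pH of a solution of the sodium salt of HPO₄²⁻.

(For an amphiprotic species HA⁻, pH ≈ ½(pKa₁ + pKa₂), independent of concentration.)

pKa₁ = -log(7.17e-08) = 7.14; pKa₂ = -log(3.44e-13) = 12.46. For an amphiprotic species, pH ≈ ½(pKa₁ + pKa₂) = ½(7.14 + 12.46) = 9.80.

pH = 9.80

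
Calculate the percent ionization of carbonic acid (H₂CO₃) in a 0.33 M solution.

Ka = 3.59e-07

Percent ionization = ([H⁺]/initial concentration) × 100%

Using Ka equilibrium: x² + Ka×x - Ka×C = 0. Solving: [H⁺] = 3.4402e-04. Percent = (3.4402e-04/0.33) × 100

Percent ionization = 0.104%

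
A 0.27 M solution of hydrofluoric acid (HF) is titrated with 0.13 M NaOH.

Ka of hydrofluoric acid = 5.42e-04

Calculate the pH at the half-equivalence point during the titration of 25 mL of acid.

At half-equivalence [HA] = [A⁻], so Henderson-Hasselbalch gives pH = pKa = -log(5.42e-04) = 3.27.

pH = pKa = 3.27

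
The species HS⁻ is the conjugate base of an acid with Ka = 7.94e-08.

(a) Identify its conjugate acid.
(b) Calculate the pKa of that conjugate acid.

(a) The conjugate acid is formed by adding one H⁺ to HS⁻, giving H₂S. (b) pKa = -log(Ka) = -log(7.94e-08) = 7.10.

Conjugate acid: H₂S; pK_a = 7.10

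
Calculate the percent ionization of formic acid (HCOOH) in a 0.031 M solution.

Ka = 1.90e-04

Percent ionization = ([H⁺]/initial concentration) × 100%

Using Ka equilibrium: x² + Ka×x - Ka×C = 0. Solving: [H⁺] = 2.3338e-03. Percent = (2.3338e-03/0.031) × 100

Percent ionization = 7.53%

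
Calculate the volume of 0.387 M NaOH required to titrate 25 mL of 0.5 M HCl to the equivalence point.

At equivalence: moles acid = moles base. moles HCl = 0.5 × 25/1000 = 0.0125 mol. V_base = moles / 0.387 × 1000 = 32.3 mL.

V_{base} = 32.3 mL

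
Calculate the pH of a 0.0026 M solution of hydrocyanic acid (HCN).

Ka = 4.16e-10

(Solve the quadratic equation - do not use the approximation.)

x² + Ka×x - Ka×C = 0. Using quadratic formula: [H⁺] = 1.0398e-06

pH = 5.98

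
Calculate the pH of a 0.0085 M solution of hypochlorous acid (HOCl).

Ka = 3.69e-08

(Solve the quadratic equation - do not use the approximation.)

x² + Ka×x - Ka×C = 0. Using quadratic formula: [H⁺] = 1.7692e-05

pH = 4.75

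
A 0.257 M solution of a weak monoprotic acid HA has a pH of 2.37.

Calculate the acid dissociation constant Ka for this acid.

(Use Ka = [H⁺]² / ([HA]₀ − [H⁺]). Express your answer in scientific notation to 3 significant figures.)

[H⁺] = 10^(−pH) = 10^(−2.37) = 4.266e-03 M. For HA ⇌ H⁺ + A⁻, Ka = [H⁺][A⁻]/[HA] = [H⁺]² / ([HA]₀ − [H⁺]) = (4.266e-03)² / (0.257 − 4.266e-03) = 7.20e-05.

K_a = 7.20e-05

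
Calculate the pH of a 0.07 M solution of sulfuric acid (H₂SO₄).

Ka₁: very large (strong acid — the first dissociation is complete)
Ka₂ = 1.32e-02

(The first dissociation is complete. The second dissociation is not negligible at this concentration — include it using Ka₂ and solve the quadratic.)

First dissociation is complete: [H⁺]₀ = [HSO₄⁻]₀ = C = 0.07 M. Second dissociation HSO₄⁻ ⇌ H⁺ + SO₄²⁻: let x = [SO₄²⁻]. Ka₂ = (C + x)·x / (C − x) = 1.32e-02 → x² + (C + Ka₂)·x − Ka₂·C = 0 → x² + 0.08320·x − 9.240e-04 = 0. x = (−0.08320 + √(0.08320² + 4 × 9.240e-04)) / 2 = 9.9224e-03 M. [H⁺] = C + x = 0.07 + 9.9224e-03 = 7.9922e-02 M. pH = -log(7.9922e-02) = 1.10.

pH = 1.10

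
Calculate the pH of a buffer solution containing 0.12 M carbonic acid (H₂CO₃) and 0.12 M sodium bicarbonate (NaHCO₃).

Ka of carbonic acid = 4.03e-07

pKa = -log(4.03e-07) = 6.39. pH = pKa + log([A⁻]/[HA]) = 6.39 + log(0.12/0.12)

pH = 6.39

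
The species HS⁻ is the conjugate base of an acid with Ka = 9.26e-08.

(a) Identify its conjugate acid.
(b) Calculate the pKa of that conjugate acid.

(a) The conjugate acid is formed by adding one H⁺ to HS⁻, giving H₂S. (b) pKa = -log(Ka) = -log(9.26e-08) = 7.03.

Conjugate acid: H₂S; pK_a = 7.03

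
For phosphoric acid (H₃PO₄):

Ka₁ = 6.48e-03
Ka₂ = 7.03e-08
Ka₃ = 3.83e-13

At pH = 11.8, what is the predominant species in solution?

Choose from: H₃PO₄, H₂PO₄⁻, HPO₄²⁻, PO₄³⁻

pKa₁ = 2.19, pKa₂ = 7.15, pKa₃ = 12.42. For a polyprotic acid the predominant species crosses at each pKa: below pKa_n the protonated form dominates, above it the deprotonated form does. At pH = 11.8, the predominant species is HPO₄²⁻.

HPO₄²⁻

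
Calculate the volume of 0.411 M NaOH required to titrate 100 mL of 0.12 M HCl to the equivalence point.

At equivalence: moles acid = moles base. moles HCl = 0.12 × 100/1000 = 0.012 mol. V_base = moles / 0.411 × 1000 = 29.2 mL.

V_{base} = 29.2 mL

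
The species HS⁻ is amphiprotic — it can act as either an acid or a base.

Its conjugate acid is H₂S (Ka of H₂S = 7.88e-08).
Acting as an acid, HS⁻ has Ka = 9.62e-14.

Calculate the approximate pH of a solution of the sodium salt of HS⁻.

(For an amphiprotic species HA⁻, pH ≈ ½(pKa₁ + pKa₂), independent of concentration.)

pKa₁ = -log(7.88e-08) = 7.10; pKa₂ = -log(9.62e-14) = 13.02. For an amphiprotic species, pH ≈ ½(pKa₁ + pKa₂) = ½(7.10 + 13.02) = 10.06.

pH = 10.06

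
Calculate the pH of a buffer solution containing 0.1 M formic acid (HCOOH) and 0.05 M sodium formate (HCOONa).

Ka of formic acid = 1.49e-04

pKa = -log(1.49e-04) = 3.83. pH = pKa + log([A⁻]/[HA]) = 3.83 + log(0.05/0.1)

pH = 3.53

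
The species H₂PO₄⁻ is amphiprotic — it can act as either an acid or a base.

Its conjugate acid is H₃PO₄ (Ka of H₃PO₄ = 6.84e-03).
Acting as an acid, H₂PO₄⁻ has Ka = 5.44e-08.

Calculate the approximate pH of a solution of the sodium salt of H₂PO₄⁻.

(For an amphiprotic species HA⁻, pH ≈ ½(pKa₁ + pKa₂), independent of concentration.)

pKa₁ = -log(6.84e-03) = 2.16; pKa₂ = -log(5.44e-08) = 7.26. For an amphiprotic species, pH ≈ ½(pKa₁ + pKa₂) = ½(2.16 + 7.26) = 4.71.

pH = 4.71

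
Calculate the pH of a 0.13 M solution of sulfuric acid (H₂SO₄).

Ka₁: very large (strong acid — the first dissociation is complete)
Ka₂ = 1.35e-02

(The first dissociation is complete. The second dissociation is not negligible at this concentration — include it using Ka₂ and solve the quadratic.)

First dissociation is complete: [H⁺]₀ = [HSO₄⁻]₀ = C = 0.13 M. Second dissociation HSO₄⁻ ⇌ H⁺ + SO₄²⁻: let x = [SO₄²⁻]. Ka₂ = (C + x)·x / (C − x) = 1.35e-02 → x² + (C + Ka₂)·x − Ka₂·C = 0 → x² + 0.14350·x − 1.755e-03 = 0. x = (−0.14350 + √(0.14350² + 4 × 1.755e-03)) / 2 = 1.1335e-02 M. [H⁺] = C + x = 0.13 + 1.1335e-02 = 1.4133e-01 M. pH = -log(1.4133e-01) = 0.85.

pH = 0.85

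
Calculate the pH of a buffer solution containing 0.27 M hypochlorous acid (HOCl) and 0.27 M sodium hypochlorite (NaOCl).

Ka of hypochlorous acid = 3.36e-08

pKa = -log(3.36e-08) = 7.47. pH = pKa + log([A⁻]/[HA]) = 7.47 + log(0.27/0.27)

pH = 7.47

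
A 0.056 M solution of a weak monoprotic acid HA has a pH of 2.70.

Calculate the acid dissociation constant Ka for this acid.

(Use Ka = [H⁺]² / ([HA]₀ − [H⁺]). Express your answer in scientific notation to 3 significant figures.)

[H⁺] = 10^(−pH) = 10^(−2.70) = 1.995e-03 M. For HA ⇌ H⁺ + A⁻, Ka = [H⁺][A⁻]/[HA] = [H⁺]² / ([HA]₀ − [H⁺]) = (1.995e-03)² / (0.056 − 1.995e-03) = 7.37e-05.

K_a = 7.37e-05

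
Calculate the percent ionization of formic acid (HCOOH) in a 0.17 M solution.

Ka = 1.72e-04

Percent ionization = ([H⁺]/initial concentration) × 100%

Using Ka equilibrium: x² + Ka×x - Ka×C = 0. Solving: [H⁺] = 5.3221e-03. Percent = (5.3221e-03/0.17) × 100

Percent ionization = 3.13%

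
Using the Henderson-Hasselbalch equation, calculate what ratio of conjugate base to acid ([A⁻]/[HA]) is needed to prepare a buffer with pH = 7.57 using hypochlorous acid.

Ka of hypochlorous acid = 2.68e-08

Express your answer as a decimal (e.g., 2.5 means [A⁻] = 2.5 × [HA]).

pKa = -log(2.68e-08) = 7.5719. pH = pKa + log([A⁻]/[HA]), so log([A⁻]/[HA]) = pH − pKa = 7.57 − 7.5719 = -0.0019. [A⁻]/[HA] = 10^(-0.0019) = 0.996

[A⁻]/[HA] = 0.996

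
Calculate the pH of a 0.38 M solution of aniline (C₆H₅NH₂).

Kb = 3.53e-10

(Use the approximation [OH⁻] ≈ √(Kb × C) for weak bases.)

[OH⁻] = √(Kb × C) = √(3.53e-10 × 0.38) = 1.1582e-05. pOH = 4.94, pH = 14 - pOH

pH = 9.06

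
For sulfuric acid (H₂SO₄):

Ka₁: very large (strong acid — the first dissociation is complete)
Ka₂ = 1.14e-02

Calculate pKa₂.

pKa₂ = -log(Ka₂) = -log(1.14e-02) = 1.94.

pK_{a2} = 1.94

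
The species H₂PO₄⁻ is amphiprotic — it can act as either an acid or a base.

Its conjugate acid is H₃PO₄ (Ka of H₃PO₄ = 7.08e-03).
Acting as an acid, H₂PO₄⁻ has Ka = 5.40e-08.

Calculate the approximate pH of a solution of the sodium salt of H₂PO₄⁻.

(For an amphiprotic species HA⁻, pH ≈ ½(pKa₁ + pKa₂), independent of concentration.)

pKa₁ = -log(7.08e-03) = 2.15; pKa₂ = -log(5.40e-08) = 7.27. For an amphiprotic species, pH ≈ ½(pKa₁ + pKa₂) = ½(2.15 + 7.27) = 4.71.

pH = 4.71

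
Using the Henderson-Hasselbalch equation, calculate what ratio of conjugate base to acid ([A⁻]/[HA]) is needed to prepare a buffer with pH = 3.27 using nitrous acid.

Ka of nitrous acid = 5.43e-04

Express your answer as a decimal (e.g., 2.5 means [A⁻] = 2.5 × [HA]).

pKa = -log(5.43e-04) = 3.2652. pH = pKa + log([A⁻]/[HA]), so log([A⁻]/[HA]) = pH − pKa = 3.27 − 3.2652 = 0.0048. [A⁻]/[HA] = 10^(0.0048) = 1.01

[A⁻]/[HA] = 1.01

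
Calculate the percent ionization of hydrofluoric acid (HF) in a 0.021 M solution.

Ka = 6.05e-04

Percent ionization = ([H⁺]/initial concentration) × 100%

Using Ka equilibrium: x² + Ka×x - Ka×C = 0. Solving: [H⁺] = 3.2747e-03. Percent = (3.2747e-03/0.021) × 100

Percent ionization = 15.6%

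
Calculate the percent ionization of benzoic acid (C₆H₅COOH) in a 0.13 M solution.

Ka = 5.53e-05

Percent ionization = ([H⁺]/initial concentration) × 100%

Using Ka equilibrium: x² + Ka×x - Ka×C = 0. Solving: [H⁺] = 2.6537e-03. Percent = (2.6537e-03/0.13) × 100

Percent ionization = 2.04%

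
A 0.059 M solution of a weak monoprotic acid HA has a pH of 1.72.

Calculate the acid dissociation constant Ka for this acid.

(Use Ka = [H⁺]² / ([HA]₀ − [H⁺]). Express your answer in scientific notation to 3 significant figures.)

[H⁺] = 10^(−pH) = 10^(−1.72) = 1.905e-02 M. For HA ⇌ H⁺ + A⁻, Ka = [H⁺][A⁻]/[HA] = [H⁺]² / ([HA]₀ − [H⁺]) = (1.905e-02)² / (0.059 − 1.905e-02) = 9.09e-03.

K_a = 9.09e-03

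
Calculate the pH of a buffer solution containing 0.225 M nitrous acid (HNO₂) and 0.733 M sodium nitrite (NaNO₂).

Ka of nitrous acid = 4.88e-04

pKa = -log(4.88e-04) = 3.31. pH = pKa + log([A⁻]/[HA]) = 3.31 + log(0.733/0.225)

pH = 3.82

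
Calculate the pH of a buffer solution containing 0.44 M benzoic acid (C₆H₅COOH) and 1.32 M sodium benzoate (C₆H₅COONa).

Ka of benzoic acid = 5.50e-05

pKa = -log(5.50e-05) = 4.26. pH = pKa + log([A⁻]/[HA]) = 4.26 + log(1.32/0.44)

pH = 4.74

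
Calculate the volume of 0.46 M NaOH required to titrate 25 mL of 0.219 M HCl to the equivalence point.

At equivalence: moles acid = moles base. moles HCl = 0.219 × 25/1000 = 0.005475 mol. V_base = moles / 0.46 × 1000 = 11.9 mL.

V_{base} = 11.9 mL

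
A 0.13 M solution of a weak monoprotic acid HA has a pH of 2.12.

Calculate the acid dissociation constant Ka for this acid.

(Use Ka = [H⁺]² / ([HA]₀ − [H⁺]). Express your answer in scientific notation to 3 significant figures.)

[H⁺] = 10^(−pH) = 10^(−2.12) = 7.586e-03 M. For HA ⇌ H⁺ + A⁻, Ka = [H⁺][A⁻]/[HA] = [H⁺]² / ([HA]₀ − [H⁺]) = (7.586e-03)² / (0.13 − 7.586e-03) = 4.70e-04.

K_a = 4.70e-04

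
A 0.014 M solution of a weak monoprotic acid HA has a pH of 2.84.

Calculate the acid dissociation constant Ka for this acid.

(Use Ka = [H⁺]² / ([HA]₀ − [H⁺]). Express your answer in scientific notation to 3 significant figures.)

[H⁺] = 10^(−pH) = 10^(−2.84) = 1.445e-03 M. For HA ⇌ H⁺ + A⁻, Ka = [H⁺][A⁻]/[HA] = [H⁺]² / ([HA]₀ − [H⁺]) = (1.445e-03)² / (0.014 − 1.445e-03) = 1.66e-04.

K_a = 1.66e-04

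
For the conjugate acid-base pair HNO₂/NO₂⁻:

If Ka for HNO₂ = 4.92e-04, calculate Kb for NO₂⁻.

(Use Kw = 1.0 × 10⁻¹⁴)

For a conjugate pair Ka × Kb = Kw, so Kb = Kw/Ka = 1.0 × 10⁻¹⁴ / 4.92e-04 = 2.03e-11.

K_b = 2.03e-11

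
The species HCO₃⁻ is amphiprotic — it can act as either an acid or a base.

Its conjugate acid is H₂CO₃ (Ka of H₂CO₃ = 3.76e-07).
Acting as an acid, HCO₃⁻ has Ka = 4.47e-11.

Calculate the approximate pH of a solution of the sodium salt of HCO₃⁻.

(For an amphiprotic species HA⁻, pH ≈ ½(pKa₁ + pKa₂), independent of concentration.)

pKa₁ = -log(3.76e-07) = 6.42; pKa₂ = -log(4.47e-11) = 10.35. For an amphiprotic species, pH ≈ ½(pKa₁ + pKa₂) = ½(6.42 + 10.35) = 8.39.

pH = 8.39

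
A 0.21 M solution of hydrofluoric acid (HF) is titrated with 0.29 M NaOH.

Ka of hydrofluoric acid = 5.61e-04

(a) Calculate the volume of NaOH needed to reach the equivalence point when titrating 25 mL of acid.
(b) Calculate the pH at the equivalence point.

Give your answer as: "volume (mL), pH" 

moles acid = 0.21 × 25/1000 = 0.00525 mol; V_base = moles/0.29 × 1000 = 18.1 mL. At equivalence only the conjugate base is present: [A⁻] = 0.00525/0.043 = 1.2180e-01 M. Kb = Kw/Ka = 1.78e-11; [OH⁻] = √(Kb × [A⁻]) = 1.4735e-06; pOH = 5.83; pH = 14 - pOH = 8.17.

V = 18.1 mL, pH = 8.17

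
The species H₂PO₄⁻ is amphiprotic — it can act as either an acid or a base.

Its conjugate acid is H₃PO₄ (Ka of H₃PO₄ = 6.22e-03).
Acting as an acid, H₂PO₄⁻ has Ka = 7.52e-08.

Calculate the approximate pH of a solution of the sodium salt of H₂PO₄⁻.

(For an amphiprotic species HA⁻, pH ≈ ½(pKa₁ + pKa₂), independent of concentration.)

pKa₁ = -log(6.22e-03) = 2.21; pKa₂ = -log(7.52e-08) = 7.12. For an amphiprotic species, pH ≈ ½(pKa₁ + pKa₂) = ½(2.21 + 7.12) = 4.66.

pH = 4.66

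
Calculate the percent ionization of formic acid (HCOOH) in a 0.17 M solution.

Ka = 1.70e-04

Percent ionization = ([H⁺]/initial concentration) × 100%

Using Ka equilibrium: x² + Ka×x - Ka×C = 0. Solving: [H⁺] = 5.2915e-03. Percent = (5.2915e-03/0.17) × 100

Percent ionization = 3.11%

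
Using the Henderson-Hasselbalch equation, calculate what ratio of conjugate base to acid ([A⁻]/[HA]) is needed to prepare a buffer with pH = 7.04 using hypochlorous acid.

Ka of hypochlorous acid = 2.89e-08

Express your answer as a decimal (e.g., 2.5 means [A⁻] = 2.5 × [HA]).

pKa = -log(2.89e-08) = 7.5391. pH = pKa + log([A⁻]/[HA]), so log([A⁻]/[HA]) = pH − pKa = 7.04 − 7.5391 = -0.4991. [A⁻]/[HA] = 10^(-0.4991) = 0.317

[A⁻]/[HA] = 0.317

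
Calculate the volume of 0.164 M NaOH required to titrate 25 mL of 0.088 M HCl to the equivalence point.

At equivalence: moles acid = moles base. moles HCl = 0.088 × 25/1000 = 0.0022 mol. V_base = moles / 0.164 × 1000 = 13.4 mL.

V_{base} = 13.4 mL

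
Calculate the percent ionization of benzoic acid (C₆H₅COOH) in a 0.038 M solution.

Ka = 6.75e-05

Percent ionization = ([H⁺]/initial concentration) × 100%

Using Ka equilibrium: x² + Ka×x - Ka×C = 0. Solving: [H⁺] = 1.5682e-03. Percent = (1.5682e-03/0.038) × 100

Percent ionization = 4.13%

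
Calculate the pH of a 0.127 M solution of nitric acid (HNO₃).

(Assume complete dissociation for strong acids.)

[H⁺] = 0.127 M for strong acid. pH = -log[H⁺] = -log(0.127)

pH = 0.90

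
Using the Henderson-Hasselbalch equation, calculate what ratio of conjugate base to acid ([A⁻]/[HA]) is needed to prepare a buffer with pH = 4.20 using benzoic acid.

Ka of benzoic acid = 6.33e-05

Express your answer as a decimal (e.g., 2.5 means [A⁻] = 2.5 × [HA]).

pKa = -log(6.33e-05) = 4.1986. pH = pKa + log([A⁻]/[HA]), so log([A⁻]/[HA]) = pH − pKa = 4.20 − 4.1986 = 0.0014. [A⁻]/[HA] = 10^(0.0014) = 1.00

[A⁻]/[HA] = 1.00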